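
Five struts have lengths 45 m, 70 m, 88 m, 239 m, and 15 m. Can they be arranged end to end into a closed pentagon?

For a pentagon, each side must be shorter than the sum of the others.
Here the longest side is 239, but the remaining 4 sides sum to only 218.

No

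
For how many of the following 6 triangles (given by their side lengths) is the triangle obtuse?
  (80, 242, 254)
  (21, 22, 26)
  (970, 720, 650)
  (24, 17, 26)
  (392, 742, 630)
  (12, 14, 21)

(80,242,254): 80²+242² = 64964 > 64516 = 254² → acute
(21,22,26): 21²+22² = 925 > 676 = 26² → acute
(970,720,650): 650²+720² = 940900 = 970² → right
(24,17,26): 17²+24² = 865 > 676 = 26² → acute
(392,742,630): 392²+630² = 550564 = 742² → right
(12,14,21): 12²+14² = 340 < 441 = 21² → obtuse
1 of the 6 is obtuse.

1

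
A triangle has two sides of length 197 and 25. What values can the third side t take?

By the triangle inequality, t must be less than 197 + 25 = 222 and greater than |197 − 25| = 172.

172 < t < 222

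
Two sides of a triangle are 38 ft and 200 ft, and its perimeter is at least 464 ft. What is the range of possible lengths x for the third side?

Triangle inequality alone gives 162 < x < 238.
The perimeter condition gives x ≥ 464 − 38 − 200 = 226.
Intersecting the two: 226 ≤ x < 238.

226 ≤ x < 238 ft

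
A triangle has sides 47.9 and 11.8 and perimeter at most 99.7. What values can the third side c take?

Triangle inequality alone gives 36.1 < c < 59.7.
The perimeter condition gives c ≤ 99.7 − 47.9 − 11.8 = 40.0.
Intersecting the two: 36.1 < c ≤ 40.0.

36.1 < c ≤ 40.0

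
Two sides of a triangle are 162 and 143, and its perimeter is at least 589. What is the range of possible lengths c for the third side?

Triangle inequality alone gives 19 < c < 305.
The perimeter condition gives c ≥ 589 − 162 − 143 = 284.
Intersecting the two: 284 ≤ c < 305.

284 ≤ c < 305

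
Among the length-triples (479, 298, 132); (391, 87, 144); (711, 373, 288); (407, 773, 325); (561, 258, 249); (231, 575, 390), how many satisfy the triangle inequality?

1

(132,298,479): 132+298 ≤ 479 → not valid
(87,144,391): 87+144 ≤ 391 → not valid
(288,373,711): 288+373 ≤ 711 → not valid
(325,407,773): 325+407 ≤ 773 → not valid
(249,258,561): 249+258 ≤ 561 → not valid
(231,390,575): 231+390 > 575 → valid
1 of the 6 triples forms a triangle.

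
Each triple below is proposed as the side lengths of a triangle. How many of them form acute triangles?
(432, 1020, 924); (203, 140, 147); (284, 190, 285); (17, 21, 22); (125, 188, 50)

(432,1020,924): 432²+924² = 1040400 = 1020² → right
(203,140,147): 140²+147² = 41209 = 203² → right
(284,190,285): 190²+284² = 116756 > 81225 = 285² → acute
(17,21,22): 17²+21² = 730 > 484 = 22² → acute
(125,188,50): 50+125 ≤ 188, not a triangle
2 of the 5 are acute.

2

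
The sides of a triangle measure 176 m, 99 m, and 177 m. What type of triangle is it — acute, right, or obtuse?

Compare the square of the longest side to the sum of squares of the other two: 99² + 176² = 40777 > 31329 = 177².

acute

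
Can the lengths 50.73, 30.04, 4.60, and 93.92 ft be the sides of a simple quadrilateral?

No

For a quadrilateral, each side must be shorter than the sum of the others.
Here the longest side is 93.92, but the remaining 3 sides sum to only 85.37.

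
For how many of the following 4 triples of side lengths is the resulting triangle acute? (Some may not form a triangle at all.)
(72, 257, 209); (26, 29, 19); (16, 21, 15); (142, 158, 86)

3

(72,257,209): 72²+209² = 48865 < 66049 = 257² → obtuse
(26,29,19): 19²+26² = 1037 > 841 = 29² → acute
(16,21,15): 15²+16² = 481 > 441 = 21² → acute
(142,158,86): 86²+142² = 27560 > 24964 = 158² → acute
3 of the 4 are acute.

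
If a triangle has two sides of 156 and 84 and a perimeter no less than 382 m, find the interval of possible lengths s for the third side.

Triangle inequality alone gives 72 < s < 240.
The perimeter condition gives s ≥ 382 − 156 − 84 = 142.
Intersecting the two: 142 ≤ s < 240.

142 ≤ s < 240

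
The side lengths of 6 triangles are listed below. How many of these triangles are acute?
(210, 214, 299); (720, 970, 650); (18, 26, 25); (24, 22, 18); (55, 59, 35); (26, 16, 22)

5

(210,214,299): 210²+214² = 89896 > 89401 = 299² → acute
(720,970,650): 650²+720² = 940900 = 970² → right
(18,26,25): 18²+25² = 949 > 676 = 26² → acute
(24,22,18): 18²+22² = 808 > 576 = 24² → acute
(55,59,35): 35²+55² = 4250 > 3481 = 59² → acute
(26,16,22): 16²+22² = 740 > 676 = 26² → acute
5 of the 6 are acute.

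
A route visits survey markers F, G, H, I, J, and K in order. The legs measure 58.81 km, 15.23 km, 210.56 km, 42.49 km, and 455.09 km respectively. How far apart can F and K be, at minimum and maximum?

128.00 ≤ FK ≤ 782.18 km

The maximum is all hops collinear in one direction: 58.81 + 15.23 + 210.56 + 42.49 + 455.09 = 782.18.
The longest hop is 455.09; the others sum to 327.09. Folding the others back against it leaves at least 455.09 − 327.09 = 128.00.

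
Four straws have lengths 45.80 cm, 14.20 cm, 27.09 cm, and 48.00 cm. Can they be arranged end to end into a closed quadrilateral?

Yes

A quadrilateral exists iff every side is shorter than the sum of the others — equivalently, the longest side is less than the sum of the rest.
Longest side 48.00 < 87.09 (sum of the remaining 3), so yes.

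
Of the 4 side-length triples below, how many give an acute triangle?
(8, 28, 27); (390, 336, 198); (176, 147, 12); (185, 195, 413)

1

(8,28,27): 8²+27² = 793 > 784 = 28² → acute
(390,336,198): 198²+336² = 152100 = 390² → right
(176,147,12): 12+147 ≤ 176, not a triangle
(185,195,413): 185+195 ≤ 413, not a triangle
1 of the 4 is acute.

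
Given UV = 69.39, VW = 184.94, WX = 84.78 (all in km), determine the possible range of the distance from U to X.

The maximum is all hops collinear in one direction: 69.39 + 184.94 + 84.78 = 339.11.
The longest hop is 184.94; the others sum to 154.17. Folding the others back against it leaves at least 184.94 − 154.17 = 30.77.

30.77 ≤ UX ≤ 339.11 km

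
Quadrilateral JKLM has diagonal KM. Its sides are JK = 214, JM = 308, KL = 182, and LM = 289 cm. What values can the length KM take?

107 < KM < 471

From triangle JKM: |214 − 308| < KM < 214 + 308, i.e. 94 < KM < 522.
From triangle LKM: 107 < KM < 471.
Both must hold, so KM lies in the intersection.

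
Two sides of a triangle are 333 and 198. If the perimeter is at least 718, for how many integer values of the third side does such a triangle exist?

344

Triangle inequality: 135 < x < 531. Perimeter ≥ 718 gives x ≥ 718 − 333 − 198 = 187.
So 187 ≤ x < 531; integers 187 through 530: 344 values.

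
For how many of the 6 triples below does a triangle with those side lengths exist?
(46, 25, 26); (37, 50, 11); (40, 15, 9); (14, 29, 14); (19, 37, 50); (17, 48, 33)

3

(25,26,46): 25+26 > 46 → valid
(11,37,50): 11+37 ≤ 50 → not valid
(9,15,40): 9+15 ≤ 40 → not valid
(14,14,29): 14+14 ≤ 29 → not valid
(19,37,50): 19+37 > 50 → valid
(17,33,48): 17+33 > 48 → valid
3 of the 6 triples form a triangle.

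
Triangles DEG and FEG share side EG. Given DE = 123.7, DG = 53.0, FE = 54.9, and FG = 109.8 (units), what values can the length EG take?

From triangle DEG: |123.7 − 53.0| < EG < 123.7 + 53.0, i.e. 70.7 < EG < 176.7.
From triangle FEG: 54.9 < EG < 164.7.
Both must hold, so EG lies in the intersection.

70.7 < EG < 164.7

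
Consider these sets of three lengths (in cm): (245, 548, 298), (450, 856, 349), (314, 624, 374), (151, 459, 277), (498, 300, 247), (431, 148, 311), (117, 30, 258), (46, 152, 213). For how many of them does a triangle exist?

3

(245,298,548): 245+298 ≤ 548 → not valid
(349,450,856): 349+450 ≤ 856 → not valid
(314,374,624): 314+374 > 624 → valid
(151,277,459): 151+277 ≤ 459 → not valid
(247,300,498): 247+300 > 498 → valid
(148,311,431): 148+311 > 431 → valid
(30,117,258): 30+117 ≤ 258 → not valid
(46,152,213): 46+152 ≤ 213 → not valid
3 of the 8 triples form a triangle.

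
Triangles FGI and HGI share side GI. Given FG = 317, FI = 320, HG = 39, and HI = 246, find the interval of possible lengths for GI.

From triangle FGI: |317 − 320| < GI < 317 + 320, i.e. 3 < GI < 637.
From triangle HGI: 207 < GI < 285.
Both must hold, so GI lies in the intersection.

207 < GI < 285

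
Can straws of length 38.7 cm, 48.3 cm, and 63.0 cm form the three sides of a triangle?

Yes

The longest side is 63.0, and the other two sum to 87.0.
Since 87.0 > 63.0, the triangle inequality holds.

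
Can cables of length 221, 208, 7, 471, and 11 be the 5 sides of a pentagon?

No

For a pentagon, each side must be shorter than the sum of the others.
Here the longest side is 471, but the remaining 4 sides sum to only 447.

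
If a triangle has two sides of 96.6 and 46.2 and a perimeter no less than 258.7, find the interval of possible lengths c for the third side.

Triangle inequality alone gives 50.4 < c < 142.8.
The perimeter condition gives c ≥ 258.7 − 96.6 − 46.2 = 115.9.
Intersecting the two: 115.9 ≤ c < 142.8.

115.9 ≤ c < 142.8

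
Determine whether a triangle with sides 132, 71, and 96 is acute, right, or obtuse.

Compare the square of the longest side to the sum of squares of the other two: 71² + 96² = 14257 < 17424 = 132².

obtuse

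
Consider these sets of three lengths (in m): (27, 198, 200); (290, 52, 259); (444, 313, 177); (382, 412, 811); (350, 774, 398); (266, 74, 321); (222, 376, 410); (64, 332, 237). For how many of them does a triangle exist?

(27,198,200): 27+198 > 200 → valid
(52,259,290): 52+259 > 290 → valid
(177,313,444): 177+313 > 444 → valid
(382,412,811): 382+412 ≤ 811 → not valid
(350,398,774): 350+398 ≤ 774 → not valid
(74,266,321): 74+266 > 321 → valid
(222,376,410): 222+376 > 410 → valid
(64,237,332): 64+237 ≤ 332 → not valid
5 of the 8 triples form a triangle.

5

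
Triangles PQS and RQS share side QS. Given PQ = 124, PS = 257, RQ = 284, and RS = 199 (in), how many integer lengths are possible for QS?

From triangle PQS: 133 < QS < 381.
From triangle RQS: 85 < QS < 483.
Intersection: 133 < QS < 381, so integers 134 through 380: 247 values.

247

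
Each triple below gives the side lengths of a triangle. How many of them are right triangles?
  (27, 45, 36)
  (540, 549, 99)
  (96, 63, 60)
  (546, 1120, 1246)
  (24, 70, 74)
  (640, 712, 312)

(27,45,36): 27²+36² = 2025 = 45² → right
(540,549,99): 99²+540² = 301401 = 549² → right
(96,63,60): 60²+63² = 7569 < 9216 = 96² → obtuse
(546,1120,1246): 546²+1120² = 1552516 = 1246² → right
(24,70,74): 24²+70² = 5476 = 74² → right
(640,712,312): 312²+640² = 506944 = 712² → right
5 of the 6 are right.

5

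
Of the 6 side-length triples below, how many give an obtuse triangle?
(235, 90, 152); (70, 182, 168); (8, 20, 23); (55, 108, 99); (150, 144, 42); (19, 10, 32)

2

(235,90,152): 90²+152² = 31204 < 55225 = 235² → obtuse
(70,182,168): 70²+168² = 33124 = 182² → right
(8,20,23): 8²+20² = 464 < 529 = 23² → obtuse
(55,108,99): 55²+99² = 12826 > 11664 = 108² → acute
(150,144,42): 42²+144² = 22500 = 150² → right
(19,10,32): 10+19 ≤ 32, not a triangle
2 of the 6 are obtuse.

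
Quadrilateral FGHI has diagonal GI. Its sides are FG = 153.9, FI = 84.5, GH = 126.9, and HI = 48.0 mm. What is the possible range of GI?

78.9 < GI < 174.9

From triangle FGI: |153.9 − 84.5| < GI < 153.9 + 84.5, i.e. 69.4 < GI < 238.4.
From triangle HGI: 78.9 < GI < 174.9.
Both must hold, so GI lies in the intersection.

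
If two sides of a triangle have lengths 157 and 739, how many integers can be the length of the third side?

The third side lies in the open interval (582, 896).
Integers from 583 to 895 inclusive: 895 − 583 + 1 = 313.

313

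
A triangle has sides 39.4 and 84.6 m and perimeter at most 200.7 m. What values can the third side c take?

45.2 < c ≤ 76.7 m

Triangle inequality alone gives 45.2 < c < 124.0.
The perimeter condition gives c ≤ 200.7 − 39.4 − 84.6 = 76.7.
Intersecting the two: 45.2 < c ≤ 76.7.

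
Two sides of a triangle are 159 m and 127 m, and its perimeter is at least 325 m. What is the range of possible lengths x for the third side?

Triangle inequality alone gives 32 < x < 286.
The perimeter condition gives x ≥ 325 − 159 − 127 = 39.
Intersecting the two: 39 ≤ x < 286.

39 ≤ x < 286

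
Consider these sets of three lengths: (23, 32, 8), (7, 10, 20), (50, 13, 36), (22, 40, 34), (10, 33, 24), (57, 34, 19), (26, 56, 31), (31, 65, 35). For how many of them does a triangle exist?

4

(8,23,32): 8+23 ≤ 32 → not valid
(7,10,20): 7+10 ≤ 20 → not valid
(13,36,50): 13+36 ≤ 50 → not valid
(22,34,40): 22+34 > 40 → valid
(10,24,33): 10+24 > 33 → valid
(19,34,57): 19+34 ≤ 57 → not valid
(26,31,56): 26+31 > 56 → valid
(31,35,65): 31+35 > 65 → valid
4 of the 8 triples form a triangle.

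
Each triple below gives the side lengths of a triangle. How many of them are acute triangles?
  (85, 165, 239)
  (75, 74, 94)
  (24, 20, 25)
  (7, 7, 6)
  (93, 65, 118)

(85,165,239): 85²+165² = 34450 < 57121 = 239² → obtuse
(75,74,94): 74²+75² = 11101 > 8836 = 94² → acute
(24,20,25): 20²+24² = 976 > 625 = 25² → acute
(7,7,6): 6²+7² = 85 > 49 = 7² → acute
(93,65,118): 65²+93² = 12874 < 13924 = 118² → obtuse
3 of the 5 are acute.

3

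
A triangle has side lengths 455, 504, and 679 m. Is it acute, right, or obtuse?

right

Compare the square of the longest side to the sum of squares of the other two: 455² + 504² = 461041 = 679².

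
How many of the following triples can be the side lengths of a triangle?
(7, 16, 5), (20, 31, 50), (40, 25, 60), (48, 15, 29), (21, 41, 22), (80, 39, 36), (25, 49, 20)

3

(5,7,16): 5+7 ≤ 16 → not valid
(20,31,50): 20+31 > 50 → valid
(25,40,60): 25+40 > 60 → valid
(15,29,48): 15+29 ≤ 48 → not valid
(21,22,41): 21+22 > 41 → valid
(36,39,80): 36+39 ≤ 80 → not valid
(20,25,49): 20+25 ≤ 49 → not valid
3 of the 7 triples form a triangle.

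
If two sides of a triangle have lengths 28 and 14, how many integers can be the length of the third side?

27

The third side lies in the open interval (14, 42).
Integers from 15 to 41 inclusive: 41 − 15 + 1 = 27.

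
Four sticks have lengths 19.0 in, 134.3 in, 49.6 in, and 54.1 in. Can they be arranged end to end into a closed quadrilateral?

For a quadrilateral, each side must be shorter than the sum of the others.
Here the longest side is 134.3, but the remaining 3 sides sum to only 122.7.

No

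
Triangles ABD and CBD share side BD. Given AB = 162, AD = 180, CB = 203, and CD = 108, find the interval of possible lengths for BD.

From triangle ABD: |162 − 180| < BD < 162 + 180, i.e. 18 < BD < 342.
From triangle CBD: 95 < BD < 311.
Both must hold, so BD lies in the intersection.

95 < BD < 311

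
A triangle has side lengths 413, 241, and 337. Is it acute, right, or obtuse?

Compare the square of the longest side to the sum of squares of the other two: 241² + 337² = 171650 > 170569 = 413².

acute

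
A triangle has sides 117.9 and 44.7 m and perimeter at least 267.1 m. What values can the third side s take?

104.5 ≤ s < 162.6 m

Triangle inequality alone gives 73.2 < s < 162.6.
The perimeter condition gives s ≥ 267.1 − 117.9 − 44.7 = 104.5.
Intersecting the two: 104.5 ≤ s < 162.6.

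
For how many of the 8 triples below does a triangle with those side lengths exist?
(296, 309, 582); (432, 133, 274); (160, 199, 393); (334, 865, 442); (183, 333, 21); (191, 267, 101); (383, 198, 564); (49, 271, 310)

(296,309,582): 296+309 > 582 → valid
(133,274,432): 133+274 ≤ 432 → not valid
(160,199,393): 160+199 ≤ 393 → not valid
(334,442,865): 334+442 ≤ 865 → not valid
(21,183,333): 21+183 ≤ 333 → not valid
(101,191,267): 101+191 > 267 → valid
(198,383,564): 198+383 > 564 → valid
(49,271,310): 49+271 > 310 → valid
4 of the 8 triples form a triangle.

4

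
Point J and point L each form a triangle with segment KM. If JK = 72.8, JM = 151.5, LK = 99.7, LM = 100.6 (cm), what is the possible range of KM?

From triangle JKM: |72.8 − 151.5| < KM < 72.8 + 151.5, i.e. 78.7 < KM < 224.3.
From triangle LKM: 0.9 < KM < 200.3.
Both must hold, so KM lies in the intersection.

78.7 < KM < 200.3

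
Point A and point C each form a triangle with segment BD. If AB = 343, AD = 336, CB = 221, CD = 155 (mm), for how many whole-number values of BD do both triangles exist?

309

From triangle ABD: 7 < BD < 679.
From triangle CBD: 66 < BD < 376.
Intersection: 66 < BD < 376, so integers 67 through 375: 309 values.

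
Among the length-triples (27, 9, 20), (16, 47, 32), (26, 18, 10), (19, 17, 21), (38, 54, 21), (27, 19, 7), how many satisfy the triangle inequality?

5

(9,20,27): 9+20 > 27 → valid
(16,32,47): 16+32 > 47 → valid
(10,18,26): 10+18 > 26 → valid
(17,19,21): 17+19 > 21 → valid
(21,38,54): 21+38 > 54 → valid
(7,19,27): 7+19 ≤ 27 → not valid
5 of the 6 triples form a triangle.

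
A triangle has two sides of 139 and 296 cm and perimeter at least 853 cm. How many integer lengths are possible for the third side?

Triangle inequality: 157 < x < 435. Perimeter ≥ 853 gives x ≥ 853 − 139 − 296 = 418.
So 418 ≤ x < 435; integers 418 through 434: 17 values.

17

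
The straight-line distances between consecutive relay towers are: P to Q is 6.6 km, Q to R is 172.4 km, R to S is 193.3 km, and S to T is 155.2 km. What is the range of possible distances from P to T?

0 ≤ PT ≤ 527.5 km

The maximum is all hops collinear in one direction: 6.6 + 172.4 + 193.3 + 155.2 = 527.5.
The longest hop is 193.3; the others sum to 334.2. Since 193.3 ≤ 334.2, the path can fold back on itself completely, so the minimum distance is 0.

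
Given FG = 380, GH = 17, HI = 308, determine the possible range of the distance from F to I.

The maximum is all hops collinear in one direction: 380 + 17 + 308 = 705.
The longest hop is 380; the others sum to 325. Folding the others back against it leaves at least 380 − 325 = 55.

55 ≤ FI ≤ 705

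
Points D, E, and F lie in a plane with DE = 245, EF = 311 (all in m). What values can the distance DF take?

By the triangle inequality, |245 − 311| ≤ DF ≤ 245 + 311.

66 ≤ DF ≤ 556 m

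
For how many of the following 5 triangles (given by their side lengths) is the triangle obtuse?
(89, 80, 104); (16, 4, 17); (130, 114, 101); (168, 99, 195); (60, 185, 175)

1

(89,80,104): 80²+89² = 14321 > 10816 = 104² → acute
(16,4,17): 4²+16² = 272 < 289 = 17² → obtuse
(130,114,101): 101²+114² = 23197 > 16900 = 130² → acute
(168,99,195): 99²+168² = 38025 = 195² → right
(60,185,175): 60²+175² = 34225 = 185² → right
1 of the 5 is obtuse.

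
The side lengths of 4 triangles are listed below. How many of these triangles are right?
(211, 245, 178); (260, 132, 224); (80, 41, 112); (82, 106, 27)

(211,245,178): 178²+211² = 76205 > 60025 = 245² → acute
(260,132,224): 132²+224² = 67600 = 260² → right
(80,41,112): 41²+80² = 8081 < 12544 = 112² → obtuse
(82,106,27): 27²+82² = 7453 < 11236 = 106² → obtuse
1 of the 4 is right.

1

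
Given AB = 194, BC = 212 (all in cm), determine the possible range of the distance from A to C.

18 ≤ AC ≤ 406 cm

By the triangle inequality, |194 − 212| ≤ AC ≤ 194 + 212.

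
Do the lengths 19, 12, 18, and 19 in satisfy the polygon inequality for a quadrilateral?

Yes

A quadrilateral exists iff every side is shorter than the sum of the others — equivalently, the longest side is less than the sum of the rest.
Longest side 19 < 49 (sum of the remaining 3), so yes.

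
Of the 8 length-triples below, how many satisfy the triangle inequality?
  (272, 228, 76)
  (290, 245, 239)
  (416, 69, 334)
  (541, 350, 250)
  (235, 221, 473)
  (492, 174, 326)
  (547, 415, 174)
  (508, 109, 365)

(76,228,272): 76+228 > 272 → valid
(239,245,290): 239+245 > 290 → valid
(69,334,416): 69+334 ≤ 416 → not valid
(250,350,541): 250+350 > 541 → valid
(221,235,473): 221+235 ≤ 473 → not valid
(174,326,492): 174+326 > 492 → valid
(174,415,547): 174+415 > 547 → valid
(109,365,508): 109+365 ≤ 508 → not valid
5 of the 8 triples form a triangle.

5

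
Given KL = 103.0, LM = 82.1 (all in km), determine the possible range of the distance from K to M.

20.9 ≤ KM ≤ 185.1 km

By the triangle inequality, |103.0 − 82.1| ≤ KM ≤ 103.0 + 82.1.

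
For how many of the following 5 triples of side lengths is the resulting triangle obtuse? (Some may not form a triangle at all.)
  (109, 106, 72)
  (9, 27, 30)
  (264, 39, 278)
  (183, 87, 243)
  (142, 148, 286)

(109,106,72): 72²+106² = 16420 > 11881 = 109² → acute
(9,27,30): 9²+27² = 810 < 900 = 30² → obtuse
(264,39,278): 39²+264² = 71217 < 77284 = 278² → obtuse
(183,87,243): 87²+183² = 41058 < 59049 = 243² → obtuse
(142,148,286): 142²+148² = 42068 < 81796 = 286² → obtuse
4 of the 5 are obtuse.

4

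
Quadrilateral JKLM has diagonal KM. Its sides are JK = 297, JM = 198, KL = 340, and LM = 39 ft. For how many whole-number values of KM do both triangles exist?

77

From triangle JKM: 99 < KM < 495.
From triangle LKM: 301 < KM < 379.
Intersection: 301 < KM < 379, so integers 302 through 378: 77 values.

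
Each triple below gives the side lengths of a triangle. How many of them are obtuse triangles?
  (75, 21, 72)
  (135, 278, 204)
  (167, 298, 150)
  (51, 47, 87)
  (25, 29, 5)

4

(75,21,72): 21²+72² = 5625 = 75² → right
(135,278,204): 135²+204² = 59841 < 77284 = 278² → obtuse
(167,298,150): 150²+167² = 50389 < 88804 = 298² → obtuse
(51,47,87): 47²+51² = 4810 < 7569 = 87² → obtuse
(25,29,5): 5²+25² = 650 < 841 = 29² → obtuse
4 of the 5 are obtuse.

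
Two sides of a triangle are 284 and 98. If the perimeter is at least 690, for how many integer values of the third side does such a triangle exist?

74

Triangle inequality: 186 < x < 382. Perimeter ≥ 690 gives x ≥ 690 − 284 − 98 = 308.
So 308 ≤ x < 382; integers 308 through 381: 74 values.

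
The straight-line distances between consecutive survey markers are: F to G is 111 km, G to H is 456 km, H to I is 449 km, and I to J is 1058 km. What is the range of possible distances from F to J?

42 ≤ FJ ≤ 2074 km

The maximum is all hops collinear in one direction: 111 + 456 + 449 + 1058 = 2074.
The longest hop is 1058; the others sum to 1016. Folding the others back against it leaves at least 1058 − 1016 = 42.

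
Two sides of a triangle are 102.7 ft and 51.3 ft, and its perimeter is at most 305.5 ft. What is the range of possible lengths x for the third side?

Triangle inequality alone gives 51.4 < x < 154.0.
The perimeter condition gives x ≤ 305.5 − 102.7 − 51.3 = 151.5.
Intersecting the two: 51.4 < x ≤ 151.5.

51.4 < x ≤ 151.5 ft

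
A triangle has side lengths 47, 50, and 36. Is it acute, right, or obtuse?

Compare the square of the longest side to the sum of squares of the other two: 36² + 47² = 3505 > 2500 = 50².

acute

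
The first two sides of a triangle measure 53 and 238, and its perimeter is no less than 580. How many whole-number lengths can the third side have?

2

Triangle inequality: 185 < x < 291. Perimeter ≥ 580 gives x ≥ 580 − 53 − 238 = 289.
So 289 ≤ x < 291; integers 289 through 290: 2 values.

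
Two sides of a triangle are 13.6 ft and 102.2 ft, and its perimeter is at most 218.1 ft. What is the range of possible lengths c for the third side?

Triangle inequality alone gives 88.6 < c < 115.8.
The perimeter condition gives c ≤ 218.1 − 13.6 − 102.2 = 102.3.
Intersecting the two: 88.6 < c ≤ 102.3.

88.6 < c ≤ 102.3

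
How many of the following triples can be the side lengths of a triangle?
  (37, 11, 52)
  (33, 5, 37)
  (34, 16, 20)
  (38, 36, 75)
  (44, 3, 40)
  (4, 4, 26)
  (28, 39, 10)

(11,37,52): 11+37 ≤ 52 → not valid
(5,33,37): 5+33 > 37 → valid
(16,20,34): 16+20 > 34 → valid
(36,38,75): 36+38 ≤ 75 → not valid
(3,40,44): 3+40 ≤ 44 → not valid
(4,4,26): 4+4 ≤ 26 → not valid
(10,28,39): 10+28 ≤ 39 → not valid
2 of the 7 triples form a triangle.

2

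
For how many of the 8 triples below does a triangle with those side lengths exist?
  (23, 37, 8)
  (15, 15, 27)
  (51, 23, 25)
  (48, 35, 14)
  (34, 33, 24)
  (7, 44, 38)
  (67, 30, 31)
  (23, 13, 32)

(8,23,37): 8+23 ≤ 37 → not valid
(15,15,27): 15+15 > 27 → valid
(23,25,51): 23+25 ≤ 51 → not valid
(14,35,48): 14+35 > 48 → valid
(24,33,34): 24+33 > 34 → valid
(7,38,44): 7+38 > 44 → valid
(30,31,67): 30+31 ≤ 67 → not valid
(13,23,32): 13+23 > 32 → valid
5 of the 8 triples form a triangle.

5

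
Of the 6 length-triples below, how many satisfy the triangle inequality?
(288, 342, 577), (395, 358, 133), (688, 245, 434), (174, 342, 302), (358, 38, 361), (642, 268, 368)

(288,342,577): 288+342 > 577 → valid
(133,358,395): 133+358 > 395 → valid
(245,434,688): 245+434 ≤ 688 → not valid
(174,302,342): 174+302 > 342 → valid
(38,358,361): 38+358 > 361 → valid
(268,368,642): 268+368 ≤ 642 → not valid
4 of the 6 triples form a triangle.

4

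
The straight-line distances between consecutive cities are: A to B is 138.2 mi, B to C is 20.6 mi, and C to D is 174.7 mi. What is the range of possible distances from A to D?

The maximum is all hops collinear in one direction: 138.2 + 20.6 + 174.7 = 333.5.
The longest hop is 174.7; the others sum to 158.8. Folding the others back against it leaves at least 174.7 − 158.8 = 15.9.

15.9 ≤ AD ≤ 333.5 mi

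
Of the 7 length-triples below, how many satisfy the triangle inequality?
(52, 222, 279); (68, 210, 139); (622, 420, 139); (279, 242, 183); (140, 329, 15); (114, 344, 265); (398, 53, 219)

2

(52,222,279): 52+222 ≤ 279 → not valid
(68,139,210): 68+139 ≤ 210 → not valid
(139,420,622): 139+420 ≤ 622 → not valid
(183,242,279): 183+242 > 279 → valid
(15,140,329): 15+140 ≤ 329 → not valid
(114,265,344): 114+265 > 344 → valid
(53,219,398): 53+219 ≤ 398 → not valid
2 of the 7 triples form a triangle.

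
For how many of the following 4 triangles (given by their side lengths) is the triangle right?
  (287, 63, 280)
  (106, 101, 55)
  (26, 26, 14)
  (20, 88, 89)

(287,63,280): 63²+280² = 82369 = 287² → right
(106,101,55): 55²+101² = 13226 > 11236 = 106² → acute
(26,26,14): 14²+26² = 872 > 676 = 26² → acute
(20,88,89): 20²+88² = 8144 > 7921 = 89² → acute
1 of the 4 is right.

1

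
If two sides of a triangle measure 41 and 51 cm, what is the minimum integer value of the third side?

11

The third side must be strictly greater than |41 − 51| = 10.
The smallest integer above 10 is 11.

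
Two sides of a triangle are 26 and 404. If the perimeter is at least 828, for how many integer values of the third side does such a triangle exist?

32

Triangle inequality: 378 < x < 430. Perimeter ≥ 828 gives x ≥ 828 − 26 − 404 = 398.
So 398 ≤ x < 430; integers 398 through 429: 32 values.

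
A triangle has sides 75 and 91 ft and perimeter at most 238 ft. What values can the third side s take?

Triangle inequality alone gives 16 < s < 166.
The perimeter condition gives s ≤ 238 − 75 − 91 = 72.
Intersecting the two: 16 < s ≤ 72.

16 < s ≤ 72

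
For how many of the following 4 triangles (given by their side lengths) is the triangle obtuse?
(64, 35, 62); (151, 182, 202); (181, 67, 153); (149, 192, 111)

2

(64,35,62): 35²+62² = 5069 > 4096 = 64² → acute
(151,182,202): 151²+182² = 55925 > 40804 = 202² → acute
(181,67,153): 67²+153² = 27898 < 32761 = 181² → obtuse
(149,192,111): 111²+149² = 34522 < 36864 = 192² → obtuse
2 of the 4 are obtuse.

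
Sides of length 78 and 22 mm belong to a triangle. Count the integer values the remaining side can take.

43

The third side lies in the open interval (56, 100).
Integers from 57 to 99 inclusive: 99 − 57 + 1 = 43.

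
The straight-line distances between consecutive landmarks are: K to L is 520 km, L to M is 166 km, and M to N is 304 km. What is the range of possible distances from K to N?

50 ≤ KN ≤ 990 km

The maximum is all hops collinear in one direction: 520 + 166 + 304 = 990.
The longest hop is 520; the others sum to 470. Folding the others back against it leaves at least 520 − 470 = 50.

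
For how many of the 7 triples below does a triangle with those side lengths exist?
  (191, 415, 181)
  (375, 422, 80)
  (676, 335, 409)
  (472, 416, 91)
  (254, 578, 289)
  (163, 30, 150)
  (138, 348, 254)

5

(181,191,415): 181+191 ≤ 415 → not valid
(80,375,422): 80+375 > 422 → valid
(335,409,676): 335+409 > 676 → valid
(91,416,472): 91+416 > 472 → valid
(254,289,578): 254+289 ≤ 578 → not valid
(30,150,163): 30+150 > 163 → valid
(138,254,348): 138+254 > 348 → valid
5 of the 7 triples form a triangle.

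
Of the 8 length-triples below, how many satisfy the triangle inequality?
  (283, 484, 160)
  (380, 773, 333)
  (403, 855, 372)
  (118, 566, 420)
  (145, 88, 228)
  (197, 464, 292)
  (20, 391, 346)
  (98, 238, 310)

3

(160,283,484): 160+283 ≤ 484 → not valid
(333,380,773): 333+380 ≤ 773 → not valid
(372,403,855): 372+403 ≤ 855 → not valid
(118,420,566): 118+420 ≤ 566 → not valid
(88,145,228): 88+145 > 228 → valid
(197,292,464): 197+292 > 464 → valid
(20,346,391): 20+346 ≤ 391 → not valid
(98,238,310): 98+238 > 310 → valid
3 of the 8 triples form a triangle.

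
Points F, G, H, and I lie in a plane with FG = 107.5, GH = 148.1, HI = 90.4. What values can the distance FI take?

0 ≤ FI ≤ 346.0

The maximum is all hops collinear in one direction: 107.5 + 148.1 + 90.4 = 346.0.
The longest hop is 148.1; the others sum to 197.9. Since 148.1 ≤ 197.9, the path can fold back on itself completely, so the minimum distance is 0.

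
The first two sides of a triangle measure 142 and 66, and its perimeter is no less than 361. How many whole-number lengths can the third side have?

Triangle inequality: 76 < x < 208. Perimeter ≥ 361 gives x ≥ 361 − 142 − 66 = 153.
So 153 ≤ x < 208; integers 153 through 207: 55 values.

55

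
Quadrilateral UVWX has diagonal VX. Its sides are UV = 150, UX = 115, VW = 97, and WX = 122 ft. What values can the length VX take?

From triangle UVX: |150 − 115| < VX < 150 + 115, i.e. 35 < VX < 265.
From triangle WVX: 25 < VX < 219.
Both must hold, so VX lies in the intersection.

35 < VX < 219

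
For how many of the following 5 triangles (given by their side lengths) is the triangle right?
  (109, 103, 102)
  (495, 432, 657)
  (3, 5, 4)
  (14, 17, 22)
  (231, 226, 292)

2

(109,103,102): 102²+103² = 21013 > 11881 = 109² → acute
(495,432,657): 432²+495² = 431649 = 657² → right
(3,5,4): 3²+4² = 25 = 5² → right
(14,17,22): 14²+17² = 485 > 484 = 22² → acute
(231,226,292): 226²+231² = 104437 > 85264 = 292² → acute
2 of the 5 are right.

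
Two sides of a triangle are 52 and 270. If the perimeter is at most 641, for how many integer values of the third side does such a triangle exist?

101

Triangle inequality: 218 < x < 322. Perimeter ≤ 641 gives x ≤ 641 − 52 − 270 = 319.
So 218 < x ≤ 319; integers 219 through 319: 101 values.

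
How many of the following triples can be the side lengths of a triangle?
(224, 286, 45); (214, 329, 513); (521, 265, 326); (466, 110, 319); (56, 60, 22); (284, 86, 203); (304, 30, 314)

(45,224,286): 45+224 ≤ 286 → not valid
(214,329,513): 214+329 > 513 → valid
(265,326,521): 265+326 > 521 → valid
(110,319,466): 110+319 ≤ 466 → not valid
(22,56,60): 22+56 > 60 → valid
(86,203,284): 86+203 > 284 → valid
(30,304,314): 30+304 > 314 → valid
5 of the 7 triples form a triangle.

5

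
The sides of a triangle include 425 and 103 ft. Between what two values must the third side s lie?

322 < s < 528

By the triangle inequality, s must be less than 425 + 103 = 528 and greater than |425 − 103| = 322.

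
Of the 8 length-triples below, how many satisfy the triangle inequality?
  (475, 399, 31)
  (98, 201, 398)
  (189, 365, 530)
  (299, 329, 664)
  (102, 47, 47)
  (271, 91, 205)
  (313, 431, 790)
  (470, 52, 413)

2

(31,399,475): 31+399 ≤ 475 → not valid
(98,201,398): 98+201 ≤ 398 → not valid
(189,365,530): 189+365 > 530 → valid
(299,329,664): 299+329 ≤ 664 → not valid
(47,47,102): 47+47 ≤ 102 → not valid
(91,205,271): 91+205 > 271 → valid
(313,431,790): 313+431 ≤ 790 → not valid
(52,413,470): 52+413 ≤ 470 → not valid
2 of the 8 triples form a triangle.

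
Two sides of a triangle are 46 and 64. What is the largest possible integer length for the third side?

109

The third side must be strictly less than 46 + 64 = 110.
The largest integer below 110 is 109.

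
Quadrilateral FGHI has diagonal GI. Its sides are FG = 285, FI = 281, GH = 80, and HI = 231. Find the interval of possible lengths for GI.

From triangle FGI: |285 − 281| < GI < 285 + 281, i.e. 4 < GI < 566.
From triangle HGI: 151 < GI < 311.
Both must hold, so GI lies in the intersection.

151 < GI < 311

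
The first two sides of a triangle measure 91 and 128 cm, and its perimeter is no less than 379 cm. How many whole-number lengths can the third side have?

59

Triangle inequality: 37 < x < 219. Perimeter ≥ 379 gives x ≥ 379 − 91 − 128 = 160.
So 160 ≤ x < 219; integers 160 through 218: 59 values.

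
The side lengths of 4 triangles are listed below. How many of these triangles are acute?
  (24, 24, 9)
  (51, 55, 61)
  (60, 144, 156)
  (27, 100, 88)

2

(24,24,9): 9²+24² = 657 > 576 = 24² → acute
(51,55,61): 51²+55² = 5626 > 3721 = 61² → acute
(60,144,156): 60²+144² = 24336 = 156² → right
(27,100,88): 27²+88² = 8473 < 10000 = 100² → obtuse
2 of the 4 are acute.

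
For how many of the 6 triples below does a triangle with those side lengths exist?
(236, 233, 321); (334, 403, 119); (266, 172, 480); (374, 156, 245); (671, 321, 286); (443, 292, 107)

(233,236,321): 233+236 > 321 → valid
(119,334,403): 119+334 > 403 → valid
(172,266,480): 172+266 ≤ 480 → not valid
(156,245,374): 156+245 > 374 → valid
(286,321,671): 286+321 ≤ 671 → not valid
(107,292,443): 107+292 ≤ 443 → not valid
3 of the 6 triples form a triangle.

3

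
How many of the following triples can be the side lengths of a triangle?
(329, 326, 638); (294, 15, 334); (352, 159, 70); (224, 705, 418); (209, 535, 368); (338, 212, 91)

(326,329,638): 326+329 > 638 → valid
(15,294,334): 15+294 ≤ 334 → not valid
(70,159,352): 70+159 ≤ 352 → not valid
(224,418,705): 224+418 ≤ 705 → not valid
(209,368,535): 209+368 > 535 → valid
(91,212,338): 91+212 ≤ 338 → not valid
2 of the 6 triples form a triangle.

2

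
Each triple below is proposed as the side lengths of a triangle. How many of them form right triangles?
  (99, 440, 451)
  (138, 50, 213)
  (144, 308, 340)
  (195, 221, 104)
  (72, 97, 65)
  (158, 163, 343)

(99,440,451): 99²+440² = 203401 = 451² → right
(138,50,213): 50+138 ≤ 213, not a triangle
(144,308,340): 144²+308² = 115600 = 340² → right
(195,221,104): 104²+195² = 48841 = 221² → right
(72,97,65): 65²+72² = 9409 = 97² → right
(158,163,343): 158+163 ≤ 343, not a triangle
4 of the 6 are right.

4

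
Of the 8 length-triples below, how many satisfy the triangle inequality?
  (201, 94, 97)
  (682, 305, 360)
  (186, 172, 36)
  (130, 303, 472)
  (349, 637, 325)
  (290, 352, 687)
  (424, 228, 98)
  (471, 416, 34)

2

(94,97,201): 94+97 ≤ 201 → not valid
(305,360,682): 305+360 ≤ 682 → not valid
(36,172,186): 36+172 > 186 → valid
(130,303,472): 130+303 ≤ 472 → not valid
(325,349,637): 325+349 > 637 → valid
(290,352,687): 290+352 ≤ 687 → not valid
(98,228,424): 98+228 ≤ 424 → not valid
(34,416,471): 34+416 ≤ 471 → not valid
2 of the 8 triples form a triangle.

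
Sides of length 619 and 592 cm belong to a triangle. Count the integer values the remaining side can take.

1183

The third side lies in the open interval (27, 1211).
Integers from 28 to 1210 inclusive: 1210 − 28 + 1 = 1183.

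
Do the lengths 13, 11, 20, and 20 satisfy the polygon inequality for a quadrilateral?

A quadrilateral exists iff every side is shorter than the sum of the others — equivalently, the longest side is less than the sum of the rest.
Longest side 20 < 44 (sum of the remaining 3), so yes.

Yes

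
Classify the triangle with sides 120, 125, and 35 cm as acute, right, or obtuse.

Compare the square of the longest side to the sum of squares of the other two: 35² + 120² = 15625 = 125².

right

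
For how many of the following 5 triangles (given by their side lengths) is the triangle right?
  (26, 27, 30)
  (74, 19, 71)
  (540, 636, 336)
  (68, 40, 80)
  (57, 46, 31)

1

(26,27,30): 26²+27² = 1405 > 900 = 30² → acute
(74,19,71): 19²+71² = 5402 < 5476 = 74² → obtuse
(540,636,336): 336²+540² = 404496 = 636² → right
(68,40,80): 40²+68² = 6224 < 6400 = 80² → obtuse
(57,46,31): 31²+46² = 3077 < 3249 = 57² → obtuse
1 of the 5 is right.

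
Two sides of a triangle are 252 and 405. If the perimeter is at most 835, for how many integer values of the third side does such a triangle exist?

Triangle inequality: 153 < x < 657. Perimeter ≤ 835 gives x ≤ 835 − 252 − 405 = 178.
So 153 < x ≤ 178; integers 154 through 178: 25 values.

25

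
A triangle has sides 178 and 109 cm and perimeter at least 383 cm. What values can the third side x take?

96 ≤ x < 287

Triangle inequality alone gives 69 < x < 287.
The perimeter condition gives x ≥ 383 − 178 − 109 = 96.
Intersecting the two: 96 ≤ x < 287.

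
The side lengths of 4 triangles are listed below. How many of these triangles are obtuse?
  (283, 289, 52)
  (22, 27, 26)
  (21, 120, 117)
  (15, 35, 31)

3

(283,289,52): 52²+283² = 82793 < 83521 = 289² → obtuse
(22,27,26): 22²+26² = 1160 > 729 = 27² → acute
(21,120,117): 21²+117² = 14130 < 14400 = 120² → obtuse
(15,35,31): 15²+31² = 1186 < 1225 = 35² → obtuse
3 of the 4 are obtuse.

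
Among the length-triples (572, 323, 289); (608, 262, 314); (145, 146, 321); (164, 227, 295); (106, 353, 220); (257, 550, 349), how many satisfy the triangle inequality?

(289,323,572): 289+323 > 572 → valid
(262,314,608): 262+314 ≤ 608 → not valid
(145,146,321): 145+146 ≤ 321 → not valid
(164,227,295): 164+227 > 295 → valid
(106,220,353): 106+220 ≤ 353 → not valid
(257,349,550): 257+349 > 550 → valid
3 of the 6 triples form a triangle.

3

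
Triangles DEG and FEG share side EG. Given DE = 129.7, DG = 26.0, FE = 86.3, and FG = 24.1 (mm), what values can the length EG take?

From triangle DEG: |129.7 − 26.0| < EG < 129.7 + 26.0, i.e. 103.7 < EG < 155.7.
From triangle FEG: 62.2 < EG < 110.4.
Both must hold, so EG lies in the intersection.

103.7 < EG < 110.4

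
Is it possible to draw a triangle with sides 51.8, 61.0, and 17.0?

The longest side is 61.0, and the other two sum to 68.8.
Since 68.8 > 61.0, the triangle inequality holds.

Yes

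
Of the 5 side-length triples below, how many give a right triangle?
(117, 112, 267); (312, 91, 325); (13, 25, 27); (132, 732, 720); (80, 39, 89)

3

(117,112,267): 112+117 ≤ 267, not a triangle
(312,91,325): 91²+312² = 105625 = 325² → right
(13,25,27): 13²+25² = 794 > 729 = 27² → acute
(132,732,720): 132²+720² = 535824 = 732² → right
(80,39,89): 39²+80² = 7921 = 89² → right
3 of the 5 are right.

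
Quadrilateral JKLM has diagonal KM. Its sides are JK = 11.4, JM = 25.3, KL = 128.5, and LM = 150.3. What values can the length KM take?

21.8 < KM < 36.7

From triangle JKM: |11.4 − 25.3| < KM < 11.4 + 25.3, i.e. 13.9 < KM < 36.7.
From triangle LKM: 21.8 < KM < 278.8.
Both must hold, so KM lies in the intersection.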